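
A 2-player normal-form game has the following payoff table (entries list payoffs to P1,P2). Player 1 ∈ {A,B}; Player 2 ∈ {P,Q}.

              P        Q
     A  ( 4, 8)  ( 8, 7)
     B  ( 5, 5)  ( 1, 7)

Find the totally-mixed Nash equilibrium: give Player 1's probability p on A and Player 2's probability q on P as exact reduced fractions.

P1 indiff ⇒ q·4+(1-q)·8 = q·5+(1-q)·1 ⇒ q(-1) = (1-q)(-7) ⇒ q = 7/8
P2 indiff ⇒ p·8+(1-p)·5 = p·7+(1-p)·7 ⇒ p(1) = (1-p)(2) ⇒ p = 2/3

p=2/3, q=7/8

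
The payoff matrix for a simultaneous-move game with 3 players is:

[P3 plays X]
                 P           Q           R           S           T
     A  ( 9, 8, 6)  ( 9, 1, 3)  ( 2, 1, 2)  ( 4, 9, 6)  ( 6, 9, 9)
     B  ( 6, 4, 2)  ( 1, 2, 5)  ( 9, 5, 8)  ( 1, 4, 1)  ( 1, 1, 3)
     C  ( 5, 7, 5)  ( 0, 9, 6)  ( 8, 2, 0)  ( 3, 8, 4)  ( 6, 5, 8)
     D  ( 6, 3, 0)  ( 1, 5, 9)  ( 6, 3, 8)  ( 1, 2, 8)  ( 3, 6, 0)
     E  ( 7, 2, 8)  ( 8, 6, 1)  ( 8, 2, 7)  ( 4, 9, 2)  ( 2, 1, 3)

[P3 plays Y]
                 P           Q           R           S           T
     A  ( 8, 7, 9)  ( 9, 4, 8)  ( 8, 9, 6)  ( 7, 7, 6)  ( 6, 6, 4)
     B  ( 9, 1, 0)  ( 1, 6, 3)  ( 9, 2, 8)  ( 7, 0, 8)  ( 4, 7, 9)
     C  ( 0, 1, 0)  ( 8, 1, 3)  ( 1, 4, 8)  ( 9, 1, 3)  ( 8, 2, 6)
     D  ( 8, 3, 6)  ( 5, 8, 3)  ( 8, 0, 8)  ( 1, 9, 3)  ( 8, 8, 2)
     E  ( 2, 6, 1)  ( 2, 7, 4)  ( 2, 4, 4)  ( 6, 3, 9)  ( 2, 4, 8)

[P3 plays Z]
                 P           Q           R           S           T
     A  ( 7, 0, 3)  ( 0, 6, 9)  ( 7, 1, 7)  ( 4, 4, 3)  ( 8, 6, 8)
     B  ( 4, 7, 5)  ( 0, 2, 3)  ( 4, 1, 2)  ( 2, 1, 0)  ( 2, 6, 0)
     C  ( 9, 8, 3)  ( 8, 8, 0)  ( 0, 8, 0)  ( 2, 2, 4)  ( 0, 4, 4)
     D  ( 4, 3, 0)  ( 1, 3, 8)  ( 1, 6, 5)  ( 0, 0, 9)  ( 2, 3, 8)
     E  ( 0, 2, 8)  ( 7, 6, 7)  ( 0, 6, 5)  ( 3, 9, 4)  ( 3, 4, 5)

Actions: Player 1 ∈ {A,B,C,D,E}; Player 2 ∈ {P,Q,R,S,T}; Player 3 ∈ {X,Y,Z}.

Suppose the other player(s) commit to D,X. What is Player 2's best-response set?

argmax u_2 = {T}

u_2(P vs D,X) = 3
u_2(Q vs D,X) = 5
u_2(R vs D,X) = 3
u_2(S vs D,X) = 2
u_2(T vs D,X) = 6
max payoff 6 at {T}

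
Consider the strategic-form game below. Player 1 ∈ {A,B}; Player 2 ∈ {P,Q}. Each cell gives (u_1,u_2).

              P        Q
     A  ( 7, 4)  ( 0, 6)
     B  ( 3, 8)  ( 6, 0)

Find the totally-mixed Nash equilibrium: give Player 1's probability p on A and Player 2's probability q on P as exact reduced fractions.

P1 indiff ⇒ q·7+(1-q)·0 = q·3+(1-q)·6 ⇒ q(4) = (1-q)(6) ⇒ q = 3/5
P2 indiff ⇒ p·4+(1-p)·8 = p·6+(1-p)·0 ⇒ p(-2) = (1-p)(-8) ⇒ p = 4/5

P1 mixes 4/5 on A; P2 mixes 3/5 on P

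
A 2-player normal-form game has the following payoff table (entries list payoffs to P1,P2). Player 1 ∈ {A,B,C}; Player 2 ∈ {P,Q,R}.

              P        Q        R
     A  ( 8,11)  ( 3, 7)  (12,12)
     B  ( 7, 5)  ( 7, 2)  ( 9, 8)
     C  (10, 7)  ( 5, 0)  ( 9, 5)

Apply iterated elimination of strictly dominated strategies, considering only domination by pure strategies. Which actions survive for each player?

P2 drop Q (P beats it: A:11>7 B:5>2 C:7>0)
P1 drop B (A beats it: P:8>7 R:12>9)
P1→{A,C} P2→{P,R}

Survivors P1:{A,C} P2:{P,R}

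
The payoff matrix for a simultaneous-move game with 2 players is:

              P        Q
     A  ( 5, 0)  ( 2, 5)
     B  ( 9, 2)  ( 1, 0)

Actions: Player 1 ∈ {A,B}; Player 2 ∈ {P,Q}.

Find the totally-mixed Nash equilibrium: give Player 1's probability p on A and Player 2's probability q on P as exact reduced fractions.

P1 indiff ⇒ q·5+(1-q)·2 = q·9+(1-q)·1 ⇒ q(-4) = (1-q)(-1) ⇒ q = 1/5
P2 indiff ⇒ p·0+(1-p)·2 = p·5+(1-p)·0 ⇒ p(-5) = (1-p)(-2) ⇒ p = 2/7

P1 mixes 2/7 on A; P2 mixes 1/5 on P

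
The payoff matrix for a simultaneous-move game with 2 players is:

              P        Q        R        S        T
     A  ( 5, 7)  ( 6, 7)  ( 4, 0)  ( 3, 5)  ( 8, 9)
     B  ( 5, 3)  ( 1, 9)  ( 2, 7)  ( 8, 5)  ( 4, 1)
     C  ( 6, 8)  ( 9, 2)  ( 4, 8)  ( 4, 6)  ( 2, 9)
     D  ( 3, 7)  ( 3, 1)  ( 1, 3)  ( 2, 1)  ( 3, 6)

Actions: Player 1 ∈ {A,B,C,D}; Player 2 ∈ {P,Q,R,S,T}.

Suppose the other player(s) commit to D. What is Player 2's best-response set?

u_2(P vs D) = 7
u_2(Q vs D) = 1
u_2(R vs D) = 3
u_2(S vs D) = 1
u_2(T vs D) = 6
max payoff 7 at {P}

BR_2 = {P}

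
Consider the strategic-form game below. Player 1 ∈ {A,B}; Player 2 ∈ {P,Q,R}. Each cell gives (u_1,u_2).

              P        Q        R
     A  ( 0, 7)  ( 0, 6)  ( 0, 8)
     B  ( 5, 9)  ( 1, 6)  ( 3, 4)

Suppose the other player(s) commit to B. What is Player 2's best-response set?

u_2(P vs B) = 9
u_2(Q vs B) = 6
u_2(R vs B) = 4
max payoff 9 at {P}

BR_2 = {P}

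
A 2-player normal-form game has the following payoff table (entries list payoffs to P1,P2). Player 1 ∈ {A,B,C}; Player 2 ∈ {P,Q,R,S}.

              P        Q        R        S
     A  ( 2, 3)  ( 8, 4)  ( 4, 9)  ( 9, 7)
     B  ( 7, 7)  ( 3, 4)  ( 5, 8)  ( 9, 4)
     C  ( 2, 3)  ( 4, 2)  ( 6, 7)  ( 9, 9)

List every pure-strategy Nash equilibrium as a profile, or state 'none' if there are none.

NE set: (C,S)

(A,P): not NE [P1→B gives 7>2; P2→R gives 9>3]
(A,Q): not NE [P2→R gives 9>4]
(A,R): not NE [P1→C gives 6>4]
(A,S): not NE [P2→R gives 9>7]
(B,P): not NE [P2→R gives 8>7]
(B,Q): not NE [P1→A gives 8>3; P2→R gives 8>4]
(B,R): not NE [P1→C gives 6>5]
(B,S): not NE [P2→R gives 8>4]
(C,P): not NE [P1→B gives 7>2; P2→S gives 9>3]
(C,Q): not NE [P1→A gives 8>4; P2→S gives 9>2]
(C,R): not NE [P2→S gives 9>7]
(C,S): NE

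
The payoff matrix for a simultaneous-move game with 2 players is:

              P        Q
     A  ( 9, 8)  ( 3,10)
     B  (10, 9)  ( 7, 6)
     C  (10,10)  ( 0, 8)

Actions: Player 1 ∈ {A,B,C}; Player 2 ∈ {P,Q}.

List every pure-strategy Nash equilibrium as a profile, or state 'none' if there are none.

(A,P): not NE [P1→C gives 10>9; P2→Q gives 10>8]
(A,Q): not NE [P1→B gives 7>3]
(B,P): NE
(B,Q): not NE [P2→P gives 9>6]
(C,P): NE
(C,Q): not NE [P1→B gives 7>0; P2→P gives 10>8]

PSNE = {(B,P), (C,P)}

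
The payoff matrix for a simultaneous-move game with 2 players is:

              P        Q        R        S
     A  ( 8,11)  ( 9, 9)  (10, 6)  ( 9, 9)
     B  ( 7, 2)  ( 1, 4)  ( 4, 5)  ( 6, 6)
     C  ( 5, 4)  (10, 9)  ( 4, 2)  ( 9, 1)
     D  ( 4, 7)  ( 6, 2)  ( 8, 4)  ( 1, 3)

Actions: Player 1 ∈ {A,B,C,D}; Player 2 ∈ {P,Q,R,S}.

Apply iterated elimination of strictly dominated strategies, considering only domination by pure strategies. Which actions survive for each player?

Survivors P1:{A,C} P2:{P,Q}

P1 drop B (A beats it: P:8>7 Q:9>1 R:10>4 S:9>6)
P1 drop D (A beats it: P:8>4 Q:9>6 R:10>8 S:9>1)
P2 drop R (P beats it: A:11>6 C:4>2)
P2 drop S (P beats it: A:11>9 C:4>1)
P1→{A,C} P2→{P,Q}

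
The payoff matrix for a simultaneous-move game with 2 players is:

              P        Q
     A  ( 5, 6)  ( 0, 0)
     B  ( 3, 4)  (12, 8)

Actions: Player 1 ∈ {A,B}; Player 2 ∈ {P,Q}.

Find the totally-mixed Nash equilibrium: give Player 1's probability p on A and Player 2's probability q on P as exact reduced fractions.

P1 mixes 2/5 on A; P2 mixes 6/7 on P

P1 indiff ⇒ q·5+(1-q)·0 = q·3+(1-q)·12 ⇒ q(2) = (1-q)(12) ⇒ q = 6/7
P2 indiff ⇒ p·6+(1-p)·4 = p·0+(1-p)·8 ⇒ p(6) = (1-p)(4) ⇒ p = 2/5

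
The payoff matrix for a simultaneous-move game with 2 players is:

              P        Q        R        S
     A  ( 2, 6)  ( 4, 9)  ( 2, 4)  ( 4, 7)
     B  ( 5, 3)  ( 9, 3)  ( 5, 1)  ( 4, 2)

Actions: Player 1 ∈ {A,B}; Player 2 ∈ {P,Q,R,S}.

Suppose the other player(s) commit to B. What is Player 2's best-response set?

u_2(P vs B) = 3
u_2(Q vs B) = 3
u_2(R vs B) = 1
u_2(S vs B) = 2
max payoff 3 at {P,Q}

P2 best: {P,Q}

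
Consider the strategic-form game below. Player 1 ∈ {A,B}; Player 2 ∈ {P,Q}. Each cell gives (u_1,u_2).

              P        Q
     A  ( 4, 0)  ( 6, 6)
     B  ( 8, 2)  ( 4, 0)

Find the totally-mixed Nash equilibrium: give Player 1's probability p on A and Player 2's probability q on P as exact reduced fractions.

P1 indiff ⇒ q·4+(1-q)·6 = q·8+(1-q)·4 ⇒ q(-4) = (1-q)(-2) ⇒ q = 1/3
P2 indiff ⇒ p·0+(1-p)·2 = p·6+(1-p)·0 ⇒ p(-6) = (1-p)(-2) ⇒ p = 1/4

(p,q) = (1/4, 1/3)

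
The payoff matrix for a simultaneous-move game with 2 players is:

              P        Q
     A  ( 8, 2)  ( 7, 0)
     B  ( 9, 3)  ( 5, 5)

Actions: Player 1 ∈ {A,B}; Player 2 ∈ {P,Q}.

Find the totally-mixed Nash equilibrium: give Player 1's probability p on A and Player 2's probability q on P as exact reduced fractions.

(p,q) = (1/2, 2/3)

P1 indiff ⇒ q·8+(1-q)·7 = q·9+(1-q)·5 ⇒ q(-1) = (1-q)(-2) ⇒ q = 2/3
P2 indiff ⇒ p·2+(1-p)·3 = p·0+(1-p)·5 ⇒ p(2) = (1-p)(2) ⇒ p = 1/2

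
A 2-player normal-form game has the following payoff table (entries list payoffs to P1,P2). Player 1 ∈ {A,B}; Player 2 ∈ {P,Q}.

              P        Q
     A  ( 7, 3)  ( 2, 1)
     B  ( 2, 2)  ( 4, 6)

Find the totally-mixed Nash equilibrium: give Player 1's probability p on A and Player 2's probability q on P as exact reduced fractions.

(p,q) = (2/3, 2/7)

P1 indiff ⇒ q·7+(1-q)·2 = q·2+(1-q)·4 ⇒ q(5) = (1-q)(2) ⇒ q = 2/7
P2 indiff ⇒ p·3+(1-p)·2 = p·1+(1-p)·6 ⇒ p(2) = (1-p)(4) ⇒ p = 2/3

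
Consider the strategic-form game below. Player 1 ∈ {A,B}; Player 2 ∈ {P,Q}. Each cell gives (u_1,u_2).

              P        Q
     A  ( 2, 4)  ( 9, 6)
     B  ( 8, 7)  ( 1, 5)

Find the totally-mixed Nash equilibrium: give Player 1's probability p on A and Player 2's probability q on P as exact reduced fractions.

P1 mixes 1/2 on A; P2 mixes 4/7 on P

P1 indiff ⇒ q·2+(1-q)·9 = q·8+(1-q)·1 ⇒ q(-6) = (1-q)(-8) ⇒ q = 4/7
P2 indiff ⇒ p·4+(1-p)·7 = p·6+(1-p)·5 ⇒ p(-2) = (1-p)(-2) ⇒ p = 1/2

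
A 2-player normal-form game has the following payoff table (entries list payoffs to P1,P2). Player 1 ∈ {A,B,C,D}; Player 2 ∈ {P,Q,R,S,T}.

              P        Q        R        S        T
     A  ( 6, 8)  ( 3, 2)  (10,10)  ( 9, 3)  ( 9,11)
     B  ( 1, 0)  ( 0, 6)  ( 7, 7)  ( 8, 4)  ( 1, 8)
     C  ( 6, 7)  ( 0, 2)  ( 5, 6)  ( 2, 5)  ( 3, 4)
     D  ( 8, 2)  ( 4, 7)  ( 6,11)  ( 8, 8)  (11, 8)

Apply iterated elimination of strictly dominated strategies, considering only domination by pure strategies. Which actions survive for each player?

P1 drop B (A beats it: P:6>1 Q:3>0 R:10>7 S:9>8 T:9>1)
P1 drop C (D beats it: P:8>6 Q:4>0 R:6>5 S:8>2 T:11>3)
P2 drop P (R beats it: A:10>8 D:11>2)
P2 drop Q (R beats it: A:10>2 D:11>7)
P2 drop S (R beats it: A:10>3 D:11>8)
P1→{A,D} P2→{R,T}

Remaining: P1:{A,D} P2:{R,T}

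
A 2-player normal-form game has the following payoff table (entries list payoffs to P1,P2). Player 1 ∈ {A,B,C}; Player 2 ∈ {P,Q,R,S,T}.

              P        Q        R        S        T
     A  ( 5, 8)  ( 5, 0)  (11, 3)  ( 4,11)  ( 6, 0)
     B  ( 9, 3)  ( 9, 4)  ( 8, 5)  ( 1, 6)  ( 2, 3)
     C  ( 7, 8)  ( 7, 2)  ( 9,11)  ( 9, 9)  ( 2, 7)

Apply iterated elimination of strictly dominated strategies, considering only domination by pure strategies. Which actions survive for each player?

Remaining: P1:{A,C} P2:{R,S}

P2 drop P (S beats it: A:11>8 B:6>3 C:9>8)
P2 drop Q (R beats it: A:3>0 B:5>4 C:11>2)
P1 drop B (A beats it: R:11>8 S:4>1 T:6>2)
P2 drop T (R beats it: A:3>0 C:11>7)
P1→{A,C} P2→{R,S}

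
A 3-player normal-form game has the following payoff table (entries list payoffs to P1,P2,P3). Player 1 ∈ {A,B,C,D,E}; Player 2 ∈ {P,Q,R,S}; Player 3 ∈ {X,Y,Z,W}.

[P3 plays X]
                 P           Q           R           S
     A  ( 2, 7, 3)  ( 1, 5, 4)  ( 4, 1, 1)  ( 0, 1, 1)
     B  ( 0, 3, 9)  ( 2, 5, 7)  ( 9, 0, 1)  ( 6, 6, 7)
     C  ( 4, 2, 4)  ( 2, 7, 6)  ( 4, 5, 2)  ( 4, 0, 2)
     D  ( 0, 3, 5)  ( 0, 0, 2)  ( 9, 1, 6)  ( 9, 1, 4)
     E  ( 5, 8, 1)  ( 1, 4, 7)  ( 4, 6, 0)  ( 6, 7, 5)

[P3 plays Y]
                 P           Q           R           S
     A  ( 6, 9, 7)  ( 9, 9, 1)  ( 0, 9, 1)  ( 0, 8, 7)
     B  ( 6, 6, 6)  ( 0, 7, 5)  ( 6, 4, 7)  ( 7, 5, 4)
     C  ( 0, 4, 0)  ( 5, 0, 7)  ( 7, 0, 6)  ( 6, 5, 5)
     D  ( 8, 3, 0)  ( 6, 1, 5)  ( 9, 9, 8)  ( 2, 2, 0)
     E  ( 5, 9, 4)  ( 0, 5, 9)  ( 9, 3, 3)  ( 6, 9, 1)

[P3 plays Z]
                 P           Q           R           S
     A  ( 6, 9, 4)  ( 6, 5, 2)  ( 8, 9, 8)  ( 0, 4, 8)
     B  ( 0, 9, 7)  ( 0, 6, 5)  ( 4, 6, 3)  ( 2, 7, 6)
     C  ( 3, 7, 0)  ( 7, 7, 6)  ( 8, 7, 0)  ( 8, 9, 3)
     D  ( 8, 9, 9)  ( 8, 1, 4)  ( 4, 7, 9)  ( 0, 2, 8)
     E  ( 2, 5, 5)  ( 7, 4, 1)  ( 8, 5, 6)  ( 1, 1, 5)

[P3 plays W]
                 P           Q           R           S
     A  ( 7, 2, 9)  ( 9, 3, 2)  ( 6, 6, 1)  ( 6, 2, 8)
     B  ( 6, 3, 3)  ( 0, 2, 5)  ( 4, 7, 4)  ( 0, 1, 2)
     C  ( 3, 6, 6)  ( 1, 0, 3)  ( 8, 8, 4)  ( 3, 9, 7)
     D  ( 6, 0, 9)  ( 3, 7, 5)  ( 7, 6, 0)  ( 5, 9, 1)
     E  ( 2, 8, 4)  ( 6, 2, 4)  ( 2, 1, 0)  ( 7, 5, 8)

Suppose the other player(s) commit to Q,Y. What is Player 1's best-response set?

P1 best: {A}

u_1(A vs Q,Y) = 9
u_1(B vs Q,Y) = 0
u_1(C vs Q,Y) = 5
u_1(D vs Q,Y) = 6
u_1(E vs Q,Y) = 0
max payoff 9 at {A}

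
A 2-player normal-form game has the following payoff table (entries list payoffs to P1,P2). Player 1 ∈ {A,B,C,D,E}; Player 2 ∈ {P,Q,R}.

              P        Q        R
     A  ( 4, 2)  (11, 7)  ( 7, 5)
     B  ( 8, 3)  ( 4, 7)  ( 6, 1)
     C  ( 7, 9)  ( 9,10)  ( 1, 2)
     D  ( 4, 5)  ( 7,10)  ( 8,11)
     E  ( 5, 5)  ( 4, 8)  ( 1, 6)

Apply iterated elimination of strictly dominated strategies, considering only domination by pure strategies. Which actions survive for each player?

Survivors P1:{A,D} P2:{Q,R}

P2 drop P (Q beats it: A:7>2 B:7>3 C:10>9 D:10>5 E:8>5)
P1 drop B (A beats it: Q:11>4 R:7>6)
P1 drop C (A beats it: Q:11>9 R:7>1)
P1 drop E (A beats it: Q:11>4 R:7>1)
P1→{A,D} P2→{Q,R}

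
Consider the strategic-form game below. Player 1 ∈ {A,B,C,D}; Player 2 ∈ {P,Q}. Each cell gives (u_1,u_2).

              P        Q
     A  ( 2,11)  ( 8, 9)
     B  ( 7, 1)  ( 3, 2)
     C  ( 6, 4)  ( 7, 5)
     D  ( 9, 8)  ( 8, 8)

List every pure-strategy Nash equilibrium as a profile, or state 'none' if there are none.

(A,P): not NE [P1→D gives 9>2]
(A,Q): not NE [P2→P gives 11>9]
(B,P): not NE [P1→D gives 9>7; P2→Q gives 2>1]
(B,Q): not NE [P1→D gives 8>3]
(C,P): not NE [P1→D gives 9>6; P2→Q gives 5>4]
(C,Q): not NE [P1→D gives 8>7]
(D,P): NE
(D,Q): NE

PSNE = {(D,P), (D,Q)}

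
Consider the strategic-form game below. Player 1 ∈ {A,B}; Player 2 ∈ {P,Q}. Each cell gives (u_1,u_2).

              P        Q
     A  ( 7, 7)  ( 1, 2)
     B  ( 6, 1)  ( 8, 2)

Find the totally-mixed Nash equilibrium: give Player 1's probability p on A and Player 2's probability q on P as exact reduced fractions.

(p,q) = (1/6, 7/8)

P1 indiff ⇒ q·7+(1-q)·1 = q·6+(1-q)·8 ⇒ q(1) = (1-q)(7) ⇒ q = 7/8
P2 indiff ⇒ p·7+(1-p)·1 = p·2+(1-p)·2 ⇒ p(5) = (1-p)(1) ⇒ p = 1/6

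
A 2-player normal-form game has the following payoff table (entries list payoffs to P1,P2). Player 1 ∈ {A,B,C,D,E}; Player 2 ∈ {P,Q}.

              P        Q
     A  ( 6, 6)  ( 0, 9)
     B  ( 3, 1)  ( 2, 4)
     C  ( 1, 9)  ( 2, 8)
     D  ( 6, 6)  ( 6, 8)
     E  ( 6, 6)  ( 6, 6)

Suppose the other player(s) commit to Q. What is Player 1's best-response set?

u_1(A vs Q) = 0
u_1(B vs Q) = 2
u_1(C vs Q) = 2
u_1(D vs Q) = 6
u_1(E vs Q) = 6
max payoff 6 at {D,E}

argmax u_1 = {D,E}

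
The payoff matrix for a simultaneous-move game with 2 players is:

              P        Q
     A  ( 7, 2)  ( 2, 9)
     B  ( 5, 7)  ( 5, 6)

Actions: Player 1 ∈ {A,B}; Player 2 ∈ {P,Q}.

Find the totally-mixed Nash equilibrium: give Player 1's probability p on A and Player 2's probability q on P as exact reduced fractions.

P1 indiff ⇒ q·7+(1-q)·2 = q·5+(1-q)·5 ⇒ q(2) = (1-q)(3) ⇒ q = 3/5
P2 indiff ⇒ p·2+(1-p)·7 = p·9+(1-p)·6 ⇒ p(-7) = (1-p)(-1) ⇒ p = 1/8

(p,q) = (1/8, 3/5)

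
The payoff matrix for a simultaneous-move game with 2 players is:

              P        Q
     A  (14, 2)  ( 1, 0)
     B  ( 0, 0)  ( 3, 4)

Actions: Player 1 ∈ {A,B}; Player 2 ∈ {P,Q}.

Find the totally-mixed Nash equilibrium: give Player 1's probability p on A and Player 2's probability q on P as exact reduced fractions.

P1 indiff ⇒ q·14+(1-q)·1 = q·0+(1-q)·3 ⇒ q(14) = (1-q)(2) ⇒ q = 1/8
P2 indiff ⇒ p·2+(1-p)·0 = p·0+(1-p)·4 ⇒ p(2) = (1-p)(4) ⇒ p = 2/3

p=2/3, q=1/8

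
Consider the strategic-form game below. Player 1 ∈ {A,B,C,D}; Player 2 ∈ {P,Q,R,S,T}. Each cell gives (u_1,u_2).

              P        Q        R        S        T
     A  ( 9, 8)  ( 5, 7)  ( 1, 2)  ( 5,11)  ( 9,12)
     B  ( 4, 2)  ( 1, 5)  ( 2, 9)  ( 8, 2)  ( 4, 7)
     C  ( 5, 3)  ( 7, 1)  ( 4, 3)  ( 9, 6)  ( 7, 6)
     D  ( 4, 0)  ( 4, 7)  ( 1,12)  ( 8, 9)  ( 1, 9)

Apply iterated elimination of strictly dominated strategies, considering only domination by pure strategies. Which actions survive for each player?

P1 drop B (C beats it: P:5>4 Q:7>1 R:4>2 S:9>8 T:7>4)
P1 drop D (C beats it: P:5>4 Q:7>4 R:4>1 S:9>8 T:7>1)
P2 drop P (S beats it: A:11>8 C:6>3)
P2 drop Q (S beats it: A:11>7 C:6>1)
P2 drop R (S beats it: A:11>2 C:6>3)
P1→{A,C} P2→{S,T}

Survivors P1:{A,C} P2:{S,T}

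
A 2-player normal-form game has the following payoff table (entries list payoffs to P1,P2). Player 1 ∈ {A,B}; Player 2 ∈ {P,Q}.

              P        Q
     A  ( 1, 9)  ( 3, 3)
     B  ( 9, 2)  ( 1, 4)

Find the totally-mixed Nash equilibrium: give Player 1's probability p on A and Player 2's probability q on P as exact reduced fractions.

P1 indiff ⇒ q·1+(1-q)·3 = q·9+(1-q)·1 ⇒ q(-8) = (1-q)(-2) ⇒ q = 1/5
P2 indiff ⇒ p·9+(1-p)·2 = p·3+(1-p)·4 ⇒ p(6) = (1-p)(2) ⇒ p = 1/4

(p,q) = (1/4, 1/5)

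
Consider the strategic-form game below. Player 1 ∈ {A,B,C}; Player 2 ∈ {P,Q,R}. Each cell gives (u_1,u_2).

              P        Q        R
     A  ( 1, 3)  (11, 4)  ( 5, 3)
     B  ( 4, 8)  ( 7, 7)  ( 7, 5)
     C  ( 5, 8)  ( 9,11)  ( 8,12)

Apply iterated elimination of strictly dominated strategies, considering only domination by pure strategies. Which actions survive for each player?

P1 drop B (C beats it: P:5>4 Q:9>7 R:8>7)
P2 drop P (Q beats it: A:4>3 C:11>8)
P1→{A,C} P2→{Q,R}

IESDS → P1:{A,C} P2:{Q,R}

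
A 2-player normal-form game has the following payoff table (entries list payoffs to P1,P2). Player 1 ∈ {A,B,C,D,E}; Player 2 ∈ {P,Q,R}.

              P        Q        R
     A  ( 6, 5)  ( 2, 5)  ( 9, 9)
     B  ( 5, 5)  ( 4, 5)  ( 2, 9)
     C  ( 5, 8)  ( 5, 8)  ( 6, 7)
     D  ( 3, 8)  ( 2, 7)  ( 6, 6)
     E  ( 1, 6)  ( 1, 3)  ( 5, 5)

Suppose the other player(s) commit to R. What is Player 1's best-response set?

u_1(A vs R) = 9
u_1(B vs R) = 2
u_1(C vs R) = 6
u_1(D vs R) = 6
u_1(E vs R) = 5
max payoff 9 at {A}

BR_1 = {A}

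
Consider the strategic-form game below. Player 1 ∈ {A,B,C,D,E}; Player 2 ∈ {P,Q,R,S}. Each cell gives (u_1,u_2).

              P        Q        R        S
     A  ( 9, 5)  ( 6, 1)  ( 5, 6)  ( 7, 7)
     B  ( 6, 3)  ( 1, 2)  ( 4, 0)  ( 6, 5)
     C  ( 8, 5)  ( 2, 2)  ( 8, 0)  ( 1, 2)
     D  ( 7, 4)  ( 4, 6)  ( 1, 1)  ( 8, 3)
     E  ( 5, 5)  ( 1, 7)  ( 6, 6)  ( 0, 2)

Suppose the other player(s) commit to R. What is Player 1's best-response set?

u_1(A vs R) = 5
u_1(B vs R) = 4
u_1(C vs R) = 8
u_1(D vs R) = 1
u_1(E vs R) = 6
max payoff 8 at {C}

P1 best: {C}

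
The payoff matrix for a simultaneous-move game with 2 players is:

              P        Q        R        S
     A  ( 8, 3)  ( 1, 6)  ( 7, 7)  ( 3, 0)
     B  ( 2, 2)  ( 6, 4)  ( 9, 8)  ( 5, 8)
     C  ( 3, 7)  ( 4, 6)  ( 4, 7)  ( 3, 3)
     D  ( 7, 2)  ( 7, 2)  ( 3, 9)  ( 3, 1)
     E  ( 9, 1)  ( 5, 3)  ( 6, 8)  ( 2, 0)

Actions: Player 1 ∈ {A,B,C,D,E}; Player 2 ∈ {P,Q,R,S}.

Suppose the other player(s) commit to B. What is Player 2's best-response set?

u_2(P vs B) = 2
u_2(Q vs B) = 4
u_2(R vs B) = 8
u_2(S vs B) = 8
max payoff 8 at {R,S}

argmax u_2 = {R,S}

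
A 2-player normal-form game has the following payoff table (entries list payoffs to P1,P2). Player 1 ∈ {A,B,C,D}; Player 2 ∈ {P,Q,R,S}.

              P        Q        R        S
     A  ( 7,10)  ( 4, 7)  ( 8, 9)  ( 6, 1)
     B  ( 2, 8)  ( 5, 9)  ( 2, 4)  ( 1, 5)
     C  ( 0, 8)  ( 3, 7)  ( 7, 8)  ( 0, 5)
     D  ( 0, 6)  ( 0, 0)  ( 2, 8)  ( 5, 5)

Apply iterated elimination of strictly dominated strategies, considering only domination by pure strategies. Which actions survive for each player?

P1 drop C (A beats it: P:7>0 Q:4>3 R:8>7 S:6>0)
P1 drop D (A beats it: P:7>0 Q:4>0 R:8>2 S:6>5)
P2 drop R (P beats it: A:10>9 B:8>4)
P2 drop S (P beats it: A:10>1 B:8>5)
P1→{A,B} P2→{P,Q}

IESDS → P1:{A,B} P2:{P,Q}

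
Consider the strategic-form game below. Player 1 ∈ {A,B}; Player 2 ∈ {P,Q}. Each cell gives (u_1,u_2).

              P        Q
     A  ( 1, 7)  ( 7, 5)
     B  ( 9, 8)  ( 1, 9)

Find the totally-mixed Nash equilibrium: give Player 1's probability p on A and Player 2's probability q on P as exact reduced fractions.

p=1/3, q=3/7

P1 indiff ⇒ q·1+(1-q)·7 = q·9+(1-q)·1 ⇒ q(-8) = (1-q)(-6) ⇒ q = 3/7
P2 indiff ⇒ p·7+(1-p)·8 = p·5+(1-p)·9 ⇒ p(2) = (1-p)(1) ⇒ p = 1/3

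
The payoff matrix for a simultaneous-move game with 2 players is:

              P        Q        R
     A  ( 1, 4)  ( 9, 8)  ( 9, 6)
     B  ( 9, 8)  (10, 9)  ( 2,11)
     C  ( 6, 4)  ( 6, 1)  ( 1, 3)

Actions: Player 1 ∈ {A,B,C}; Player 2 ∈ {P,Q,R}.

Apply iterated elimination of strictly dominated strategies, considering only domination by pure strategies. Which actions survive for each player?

Remaining: P1:{A,B} P2:{Q,R}

P1 drop C (B beats it: P:9>6 Q:10>6 R:2>1)
P2 drop P (Q beats it: A:8>4 B:9>8)
P1→{A,B} P2→{Q,R}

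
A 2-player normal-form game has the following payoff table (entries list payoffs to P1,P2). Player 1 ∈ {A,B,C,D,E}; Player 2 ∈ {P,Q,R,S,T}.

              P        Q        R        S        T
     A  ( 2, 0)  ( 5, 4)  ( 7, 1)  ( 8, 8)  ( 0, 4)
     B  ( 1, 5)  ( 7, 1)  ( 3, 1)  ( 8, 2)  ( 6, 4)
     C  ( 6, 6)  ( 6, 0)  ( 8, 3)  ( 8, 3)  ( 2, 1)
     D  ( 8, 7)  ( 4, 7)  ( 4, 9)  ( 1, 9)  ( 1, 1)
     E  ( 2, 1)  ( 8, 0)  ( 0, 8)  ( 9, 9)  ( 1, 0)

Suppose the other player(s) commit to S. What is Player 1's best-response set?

argmax u_1 = {E}

u_1(A vs S) = 8
u_1(B vs S) = 8
u_1(C vs S) = 8
u_1(D vs S) = 1
u_1(E vs S) = 9
max payoff 9 at {E}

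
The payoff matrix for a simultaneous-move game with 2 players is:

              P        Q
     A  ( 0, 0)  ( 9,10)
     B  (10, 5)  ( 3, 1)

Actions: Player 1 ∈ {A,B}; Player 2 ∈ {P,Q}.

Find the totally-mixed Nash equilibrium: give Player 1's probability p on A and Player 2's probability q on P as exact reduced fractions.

p=2/7, q=3/8

P1 indiff ⇒ q·0+(1-q)·9 = q·10+(1-q)·3 ⇒ q(-10) = (1-q)(-6) ⇒ q = 3/8
P2 indiff ⇒ p·0+(1-p)·5 = p·10+(1-p)·1 ⇒ p(-10) = (1-p)(-4) ⇒ p = 2/7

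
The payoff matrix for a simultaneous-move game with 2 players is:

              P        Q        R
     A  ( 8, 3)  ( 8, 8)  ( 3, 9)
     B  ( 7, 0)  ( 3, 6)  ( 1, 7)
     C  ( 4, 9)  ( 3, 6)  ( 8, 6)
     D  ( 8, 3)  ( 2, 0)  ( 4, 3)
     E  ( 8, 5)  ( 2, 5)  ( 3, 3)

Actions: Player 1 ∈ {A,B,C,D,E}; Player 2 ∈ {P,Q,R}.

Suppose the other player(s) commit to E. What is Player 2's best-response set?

argmax u_2 = {P,Q}

u_2(P vs E) = 5
u_2(Q vs E) = 5
u_2(R vs E) = 3
max payoff 5 at {P,Q}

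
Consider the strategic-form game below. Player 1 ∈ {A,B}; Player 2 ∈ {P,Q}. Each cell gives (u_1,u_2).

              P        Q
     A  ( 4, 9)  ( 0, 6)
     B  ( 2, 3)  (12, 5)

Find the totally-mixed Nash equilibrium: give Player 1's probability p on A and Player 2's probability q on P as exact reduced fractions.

P1 indiff ⇒ q·4+(1-q)·0 = q·2+(1-q)·12 ⇒ q(2) = (1-q)(12) ⇒ q = 6/7
P2 indiff ⇒ p·9+(1-p)·3 = p·6+(1-p)·5 ⇒ p(3) = (1-p)(2) ⇒ p = 2/5

P1 mixes 2/5 on A; P2 mixes 6/7 on P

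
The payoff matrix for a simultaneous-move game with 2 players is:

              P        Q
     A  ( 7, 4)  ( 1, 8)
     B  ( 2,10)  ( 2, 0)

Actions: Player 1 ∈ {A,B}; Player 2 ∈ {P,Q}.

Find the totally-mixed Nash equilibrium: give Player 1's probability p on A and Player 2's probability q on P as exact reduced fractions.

P1 indiff ⇒ q·7+(1-q)·1 = q·2+(1-q)·2 ⇒ q(5) = (1-q)(1) ⇒ q = 1/6
P2 indiff ⇒ p·4+(1-p)·10 = p·8+(1-p)·0 ⇒ p(-4) = (1-p)(-10) ⇒ p = 5/7

P1 mixes 5/7 on A; P2 mixes 1/6 on P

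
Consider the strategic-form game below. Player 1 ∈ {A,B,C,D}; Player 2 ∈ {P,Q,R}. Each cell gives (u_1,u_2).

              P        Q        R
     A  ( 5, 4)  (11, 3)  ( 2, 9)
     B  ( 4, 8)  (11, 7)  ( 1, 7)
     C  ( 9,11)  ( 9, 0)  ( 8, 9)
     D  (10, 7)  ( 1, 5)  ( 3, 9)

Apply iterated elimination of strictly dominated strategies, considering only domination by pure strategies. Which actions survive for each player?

IESDS → P1:{C,D} P2:{P,R}

P2 drop Q (P beats it: A:4>3 B:8>7 C:11>0 D:7>5)
P1 drop A (C beats it: P:9>5 R:8>2)
P1 drop B (C beats it: P:9>4 R:8>1)
P1→{C,D} P2→{P,R}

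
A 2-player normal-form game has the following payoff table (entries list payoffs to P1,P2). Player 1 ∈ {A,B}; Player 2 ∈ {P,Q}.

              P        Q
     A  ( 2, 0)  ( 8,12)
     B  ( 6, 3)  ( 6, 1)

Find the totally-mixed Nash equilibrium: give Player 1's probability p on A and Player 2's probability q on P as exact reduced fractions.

(p,q) = (1/7, 1/3)

P1 indiff ⇒ q·2+(1-q)·8 = q·6+(1-q)·6 ⇒ q(-4) = (1-q)(-2) ⇒ q = 1/3
P2 indiff ⇒ p·0+(1-p)·3 = p·12+(1-p)·1 ⇒ p(-12) = (1-p)(-2) ⇒ p = 1/7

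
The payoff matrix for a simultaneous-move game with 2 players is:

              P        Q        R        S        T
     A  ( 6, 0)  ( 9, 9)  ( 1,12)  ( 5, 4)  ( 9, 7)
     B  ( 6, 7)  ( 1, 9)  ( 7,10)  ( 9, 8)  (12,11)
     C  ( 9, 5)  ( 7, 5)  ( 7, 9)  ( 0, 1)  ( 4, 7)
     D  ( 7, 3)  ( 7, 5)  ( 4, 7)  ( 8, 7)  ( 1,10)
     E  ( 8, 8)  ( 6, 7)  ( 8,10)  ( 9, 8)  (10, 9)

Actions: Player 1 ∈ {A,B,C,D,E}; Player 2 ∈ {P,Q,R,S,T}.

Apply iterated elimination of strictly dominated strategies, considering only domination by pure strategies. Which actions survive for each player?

Remaining: P1:{B,E} P2:{R,T}

P2 drop P (R beats it: A:12>0 B:10>7 C:9>5 D:7>3 E:10>8)
P2 drop Q (R beats it: A:12>9 B:10>9 C:9>5 D:7>5 E:10>7)
P1 drop A (B beats it: R:7>1 S:9>5 T:12>9)
P1 drop C (E beats it: R:8>7 S:9>0 T:10>4)
P1 drop D (B beats it: R:7>4 S:9>8 T:12>1)
P2 drop S (R beats it: B:10>8 E:10>8)
P1→{B,E} P2→{R,T}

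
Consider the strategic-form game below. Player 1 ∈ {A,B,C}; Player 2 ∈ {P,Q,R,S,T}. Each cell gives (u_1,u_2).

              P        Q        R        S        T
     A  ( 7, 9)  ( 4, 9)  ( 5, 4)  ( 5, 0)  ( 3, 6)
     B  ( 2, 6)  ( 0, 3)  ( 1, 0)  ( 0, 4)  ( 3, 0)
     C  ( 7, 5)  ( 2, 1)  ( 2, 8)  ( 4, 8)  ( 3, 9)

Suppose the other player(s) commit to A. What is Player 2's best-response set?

u_2(P vs A) = 9
u_2(Q vs A) = 9
u_2(R vs A) = 4
u_2(S vs A) = 0
u_2(T vs A) = 6
max payoff 9 at {P,Q}

BR_2 = {P,Q}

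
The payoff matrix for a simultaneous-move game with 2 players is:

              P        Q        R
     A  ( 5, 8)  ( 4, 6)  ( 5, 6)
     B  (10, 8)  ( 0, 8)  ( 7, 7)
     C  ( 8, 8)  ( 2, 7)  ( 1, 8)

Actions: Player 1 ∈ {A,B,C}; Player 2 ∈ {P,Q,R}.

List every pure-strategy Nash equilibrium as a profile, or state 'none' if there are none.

(A,P): not NE [P1→B gives 10>5]
(A,Q): not NE [P2→P gives 8>6]
(A,R): not NE [P1→B gives 7>5; P2→P gives 8>6]
(B,P): NE
(B,Q): not NE [P1→A gives 4>0]
(B,R): not NE [P2→Q gives 8>7]
(C,P): not NE [P1→B gives 10>8]
(C,Q): not NE [P1→A gives 4>2; P2→R gives 8>7]
(C,R): not NE [P1→B gives 7>1]

PSNE = {(B,P)}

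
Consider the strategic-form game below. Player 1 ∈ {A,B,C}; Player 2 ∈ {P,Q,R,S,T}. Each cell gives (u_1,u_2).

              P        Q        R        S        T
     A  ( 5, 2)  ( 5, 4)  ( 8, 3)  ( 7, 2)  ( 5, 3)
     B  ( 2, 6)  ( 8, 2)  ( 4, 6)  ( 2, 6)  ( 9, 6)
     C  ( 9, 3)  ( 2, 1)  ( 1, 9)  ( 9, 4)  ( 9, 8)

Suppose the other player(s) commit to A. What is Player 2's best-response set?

P2 best: {Q}

u_2(P vs A) = 2
u_2(Q vs A) = 4
u_2(R vs A) = 3
u_2(S vs A) = 2
u_2(T vs A) = 3
max payoff 4 at {Q}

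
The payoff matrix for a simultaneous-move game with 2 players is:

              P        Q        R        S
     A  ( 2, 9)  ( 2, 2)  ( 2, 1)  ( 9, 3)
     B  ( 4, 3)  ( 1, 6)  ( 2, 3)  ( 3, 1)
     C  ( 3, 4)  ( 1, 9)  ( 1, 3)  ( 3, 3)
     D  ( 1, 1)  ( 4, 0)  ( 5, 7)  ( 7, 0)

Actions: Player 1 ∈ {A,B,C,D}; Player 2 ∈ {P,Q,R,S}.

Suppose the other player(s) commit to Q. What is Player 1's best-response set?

u_1(A vs Q) = 2
u_1(B vs Q) = 1
u_1(C vs Q) = 1
u_1(D vs Q) = 4
max payoff 4 at {D}

BR_1 = {D}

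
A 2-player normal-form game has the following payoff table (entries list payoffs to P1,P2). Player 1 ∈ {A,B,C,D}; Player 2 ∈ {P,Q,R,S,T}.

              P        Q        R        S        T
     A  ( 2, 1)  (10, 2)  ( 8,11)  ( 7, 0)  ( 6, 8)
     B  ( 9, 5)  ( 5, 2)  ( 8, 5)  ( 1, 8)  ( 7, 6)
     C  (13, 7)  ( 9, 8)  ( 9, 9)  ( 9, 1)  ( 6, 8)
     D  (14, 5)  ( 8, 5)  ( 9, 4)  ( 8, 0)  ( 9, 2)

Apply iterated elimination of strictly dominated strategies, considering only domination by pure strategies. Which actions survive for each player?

P1 drop B (D beats it: P:14>9 Q:8>5 R:9>8 S:8>1 T:9>7)
P2 drop S (P beats it: A:1>0 C:7>1 D:5>0)
P2 drop T (R beats it: A:11>8 C:9>8 D:4>2)
P1→{A,C,D} P2→{P,Q,R}

IESDS → P1:{A,C,D} P2:{P,Q,R}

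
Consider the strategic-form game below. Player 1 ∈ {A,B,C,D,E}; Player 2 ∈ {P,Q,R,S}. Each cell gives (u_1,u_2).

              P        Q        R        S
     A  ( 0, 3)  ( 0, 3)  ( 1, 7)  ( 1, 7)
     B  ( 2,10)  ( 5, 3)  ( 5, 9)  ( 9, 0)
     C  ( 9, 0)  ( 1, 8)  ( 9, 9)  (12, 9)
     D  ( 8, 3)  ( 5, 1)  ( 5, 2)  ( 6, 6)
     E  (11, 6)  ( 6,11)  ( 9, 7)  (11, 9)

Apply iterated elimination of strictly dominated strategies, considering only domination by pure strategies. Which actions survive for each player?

P1 drop A (B beats it: P:2>0 Q:5>0 R:5>1 S:9>1)
P1 drop B (E beats it: P:11>2 Q:6>5 R:9>5 S:11>9)
P1 drop D (E beats it: P:11>8 Q:6>5 R:9>5 S:11>6)
P2 drop P (Q beats it: C:8>0 E:11>6)
P1→{C,E} P2→{Q,R,S}

IESDS → P1:{C,E} P2:{Q,R,S}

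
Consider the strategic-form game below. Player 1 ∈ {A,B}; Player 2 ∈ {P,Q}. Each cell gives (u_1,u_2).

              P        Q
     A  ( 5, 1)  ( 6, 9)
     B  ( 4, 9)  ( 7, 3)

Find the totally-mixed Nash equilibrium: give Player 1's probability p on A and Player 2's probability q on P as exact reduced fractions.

P1 indiff ⇒ q·5+(1-q)·6 = q·4+(1-q)·7 ⇒ q(1) = (1-q)(1) ⇒ q = 1/2
P2 indiff ⇒ p·1+(1-p)·9 = p·9+(1-p)·3 ⇒ p(-8) = (1-p)(-6) ⇒ p = 3/7

P1 mixes 3/7 on A; P2 mixes 1/2 on P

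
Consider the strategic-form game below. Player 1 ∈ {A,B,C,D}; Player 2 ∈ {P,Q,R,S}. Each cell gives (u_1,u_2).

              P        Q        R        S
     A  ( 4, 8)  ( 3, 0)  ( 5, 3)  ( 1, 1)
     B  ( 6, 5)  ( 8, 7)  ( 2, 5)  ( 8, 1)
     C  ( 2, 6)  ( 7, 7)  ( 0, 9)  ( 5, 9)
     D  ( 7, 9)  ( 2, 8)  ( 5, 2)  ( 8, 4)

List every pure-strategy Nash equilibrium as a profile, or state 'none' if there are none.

Nash profiles: (B,Q), (D,P)

(A,P): not NE [P1→D gives 7>4]
(A,Q): not NE [P1→B gives 8>3; P2→P gives 8>0]
(A,R): not NE [P2→P gives 8>3]
(A,S): not NE [P1→D gives 8>1; P2→P gives 8>1]
(B,P): not NE [P1→D gives 7>6; P2→Q gives 7>5]
(B,Q): NE
(B,R): not NE [P1→D gives 5>2; P2→Q gives 7>5]
(B,S): not NE [P2→Q gives 7>1]
(C,P): not NE [P1→D gives 7>2; P2→S gives 9>6]
(C,Q): not NE [P1→B gives 8>7; P2→S gives 9>7]
(C,R): not NE [P1→D gives 5>0]
(C,S): not NE [P1→D gives 8>5]
(D,P): NE
(D,Q): not NE [P1→B gives 8>2; P2→P gives 9>8]
(D,R): not NE [P2→P gives 9>2]
(D,S): not NE [P2→P gives 9>4]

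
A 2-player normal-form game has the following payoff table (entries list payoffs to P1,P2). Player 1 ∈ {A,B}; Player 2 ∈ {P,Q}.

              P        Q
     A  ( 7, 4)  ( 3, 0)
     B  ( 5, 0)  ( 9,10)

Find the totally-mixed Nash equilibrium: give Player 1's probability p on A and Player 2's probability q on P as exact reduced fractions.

P1 indiff ⇒ q·7+(1-q)·3 = q·5+(1-q)·9 ⇒ q(2) = (1-q)(6) ⇒ q = 3/4
P2 indiff ⇒ p·4+(1-p)·0 = p·0+(1-p)·10 ⇒ p(4) = (1-p)(10) ⇒ p = 5/7

(p,q) = (5/7, 3/4)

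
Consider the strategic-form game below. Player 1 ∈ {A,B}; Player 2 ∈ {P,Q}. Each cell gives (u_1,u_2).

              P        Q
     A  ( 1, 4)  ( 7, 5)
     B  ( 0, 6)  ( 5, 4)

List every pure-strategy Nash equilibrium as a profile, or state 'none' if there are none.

(A,P): not NE [P2→Q gives 5>4]
(A,Q): NE
(B,P): not NE [P1→A gives 1>0]
(B,Q): not NE [P1→A gives 7>5; P2→P gives 6>4]

PSNE = {(A,Q)}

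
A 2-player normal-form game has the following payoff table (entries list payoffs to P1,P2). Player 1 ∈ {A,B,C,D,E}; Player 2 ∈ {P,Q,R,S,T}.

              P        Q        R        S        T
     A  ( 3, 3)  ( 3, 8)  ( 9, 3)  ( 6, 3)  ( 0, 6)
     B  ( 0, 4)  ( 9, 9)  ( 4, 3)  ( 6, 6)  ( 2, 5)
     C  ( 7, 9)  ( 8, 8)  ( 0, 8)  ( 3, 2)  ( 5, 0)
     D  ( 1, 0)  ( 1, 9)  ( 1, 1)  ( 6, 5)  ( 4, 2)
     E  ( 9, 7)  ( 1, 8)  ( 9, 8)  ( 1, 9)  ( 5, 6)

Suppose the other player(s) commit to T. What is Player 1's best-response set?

u_1(A vs T) = 0
u_1(B vs T) = 2
u_1(C vs T) = 5
u_1(D vs T) = 4
u_1(E vs T) = 5
max payoff 5 at {C,E}

P1 best: {C,E}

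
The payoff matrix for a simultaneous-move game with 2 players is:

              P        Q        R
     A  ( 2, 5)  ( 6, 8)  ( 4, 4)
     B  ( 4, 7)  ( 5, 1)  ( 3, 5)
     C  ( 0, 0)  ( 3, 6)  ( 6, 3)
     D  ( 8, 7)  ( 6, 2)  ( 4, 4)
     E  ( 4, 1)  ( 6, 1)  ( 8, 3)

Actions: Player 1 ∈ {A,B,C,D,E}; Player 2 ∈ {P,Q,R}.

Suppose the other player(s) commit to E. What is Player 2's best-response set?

u_2(P vs E) = 1
u_2(Q vs E) = 1
u_2(R vs E) = 3
max payoff 3 at {R}

P2 best: {R}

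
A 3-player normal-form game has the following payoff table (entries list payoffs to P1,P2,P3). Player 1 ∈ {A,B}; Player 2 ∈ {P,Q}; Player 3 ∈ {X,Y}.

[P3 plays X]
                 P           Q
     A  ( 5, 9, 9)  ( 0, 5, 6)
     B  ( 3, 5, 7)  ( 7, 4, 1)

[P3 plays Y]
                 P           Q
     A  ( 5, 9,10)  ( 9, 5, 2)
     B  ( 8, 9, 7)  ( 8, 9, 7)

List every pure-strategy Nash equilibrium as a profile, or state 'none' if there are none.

(A,P,X): not NE [P3→Y gives 10>9]
(A,P,Y): not NE [P1→B gives 8>5]
(A,Q,X): not NE [P1→B gives 7>0; P2→P gives 9>5]
(A,Q,Y): not NE [P2→P gives 9>5; P3→X gives 6>2]
(B,P,X): not NE [P1→A gives 5>3]
(B,P,Y): NE
(B,Q,X): not NE [P2→P gives 5>4; P3→Y gives 7>1]
(B,Q,Y): not NE [P1→A gives 9>8]

Nash profiles: (B,P,Y)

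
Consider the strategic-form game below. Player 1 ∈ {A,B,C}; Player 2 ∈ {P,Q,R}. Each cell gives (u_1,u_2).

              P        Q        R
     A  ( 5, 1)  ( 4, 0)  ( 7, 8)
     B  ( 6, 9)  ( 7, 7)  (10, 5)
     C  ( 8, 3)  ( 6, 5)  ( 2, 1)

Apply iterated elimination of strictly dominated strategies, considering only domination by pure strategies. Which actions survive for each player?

Remaining: P1:{B,C} P2:{P,Q}

P1 drop A (B beats it: P:6>5 Q:7>4 R:10>7)
P2 drop R (P beats it: B:9>5 C:3>1)
P1→{B,C} P2→{P,Q}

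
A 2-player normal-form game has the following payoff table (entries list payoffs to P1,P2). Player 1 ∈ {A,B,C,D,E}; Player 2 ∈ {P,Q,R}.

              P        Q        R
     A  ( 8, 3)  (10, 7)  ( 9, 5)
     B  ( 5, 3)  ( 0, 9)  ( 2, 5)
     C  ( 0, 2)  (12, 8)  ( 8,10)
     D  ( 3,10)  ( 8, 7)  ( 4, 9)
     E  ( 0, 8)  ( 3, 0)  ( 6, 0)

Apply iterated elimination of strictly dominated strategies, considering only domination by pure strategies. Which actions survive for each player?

Survivors P1:{A,C} P2:{Q,R}

P1 drop B (A beats it: P:8>5 Q:10>0 R:9>2)
P1 drop D (A beats it: P:8>3 Q:10>8 R:9>4)
P1 drop E (A beats it: P:8>0 Q:10>3 R:9>6)
P2 drop P (Q beats it: A:7>3 C:8>2)
P1→{A,C} P2→{Q,R}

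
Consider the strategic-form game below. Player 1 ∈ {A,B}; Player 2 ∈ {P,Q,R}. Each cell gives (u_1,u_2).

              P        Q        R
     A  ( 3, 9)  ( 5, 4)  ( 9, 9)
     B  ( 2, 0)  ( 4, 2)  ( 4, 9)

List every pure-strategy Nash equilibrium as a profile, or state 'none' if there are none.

(A,P): NE
(A,Q): not NE [P2→R gives 9>4]
(A,R): NE
(B,P): not NE [P1→A gives 3>2; P2→R gives 9>0]
(B,Q): not NE [P1→A gives 5>4; P2→R gives 9>2]
(B,R): not NE [P1→A gives 9>4]

Nash profiles: (A,P), (A,R)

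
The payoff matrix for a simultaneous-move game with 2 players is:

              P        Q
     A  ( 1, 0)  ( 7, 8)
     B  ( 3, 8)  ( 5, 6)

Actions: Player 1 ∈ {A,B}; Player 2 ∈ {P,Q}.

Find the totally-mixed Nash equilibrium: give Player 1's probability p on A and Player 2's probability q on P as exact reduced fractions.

P1 indiff ⇒ q·1+(1-q)·7 = q·3+(1-q)·5 ⇒ q(-2) = (1-q)(-2) ⇒ q = 1/2
P2 indiff ⇒ p·0+(1-p)·8 = p·8+(1-p)·6 ⇒ p(-8) = (1-p)(-2) ⇒ p = 1/5

p=1/5, q=1/2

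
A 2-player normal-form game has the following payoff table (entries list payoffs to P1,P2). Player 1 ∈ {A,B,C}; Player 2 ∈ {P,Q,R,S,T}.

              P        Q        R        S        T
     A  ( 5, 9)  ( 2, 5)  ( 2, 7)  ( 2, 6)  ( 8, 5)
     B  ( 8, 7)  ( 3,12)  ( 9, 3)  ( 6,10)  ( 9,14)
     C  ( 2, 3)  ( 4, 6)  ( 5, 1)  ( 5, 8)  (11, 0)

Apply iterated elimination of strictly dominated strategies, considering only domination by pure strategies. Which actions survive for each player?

IESDS → P1:{B,C} P2:{Q,S,T}

P1 drop A (B beats it: P:8>5 Q:3>2 R:9>2 S:6>2 T:9>8)
P2 drop P (Q beats it: B:12>7 C:6>3)
P2 drop R (Q beats it: B:12>3 C:6>1)
P1→{B,C} P2→{Q,S,T}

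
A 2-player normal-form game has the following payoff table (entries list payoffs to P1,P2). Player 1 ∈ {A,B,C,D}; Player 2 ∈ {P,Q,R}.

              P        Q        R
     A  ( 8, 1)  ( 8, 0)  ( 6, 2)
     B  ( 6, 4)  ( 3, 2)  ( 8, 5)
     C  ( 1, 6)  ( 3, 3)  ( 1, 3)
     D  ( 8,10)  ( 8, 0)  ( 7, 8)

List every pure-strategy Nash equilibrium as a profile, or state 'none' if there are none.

PSNE = {(B,R), (D,P)}

(A,P): not NE [P2→R gives 2>1]
(A,Q): not NE [P2→R gives 2>0]
(A,R): not NE [P1→B gives 8>6]
(B,P): not NE [P1→D gives 8>6; P2→R gives 5>4]
(B,Q): not NE [P1→D gives 8>3; P2→R gives 5>2]
(B,R): NE
(C,P): not NE [P1→D gives 8>1]
(C,Q): not NE [P1→D gives 8>3; P2→P gives 6>3]
(C,R): not NE [P1→B gives 8>1; P2→P gives 6>3]
(D,P): NE
(D,Q): not NE [P2→P gives 10>0]
(D,R): not NE [P1→B gives 8>7; P2→P gives 10>8]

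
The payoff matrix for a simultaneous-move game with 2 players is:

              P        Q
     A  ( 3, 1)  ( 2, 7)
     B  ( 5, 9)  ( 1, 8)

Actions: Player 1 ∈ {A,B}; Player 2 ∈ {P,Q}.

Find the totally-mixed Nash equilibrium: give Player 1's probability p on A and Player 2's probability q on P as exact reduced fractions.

P1 indiff ⇒ q·3+(1-q)·2 = q·5+(1-q)·1 ⇒ q(-2) = (1-q)(-1) ⇒ q = 1/3
P2 indiff ⇒ p·1+(1-p)·9 = p·7+(1-p)·8 ⇒ p(-6) = (1-p)(-1) ⇒ p = 1/7

P1 mixes 1/7 on A; P2 mixes 1/3 on P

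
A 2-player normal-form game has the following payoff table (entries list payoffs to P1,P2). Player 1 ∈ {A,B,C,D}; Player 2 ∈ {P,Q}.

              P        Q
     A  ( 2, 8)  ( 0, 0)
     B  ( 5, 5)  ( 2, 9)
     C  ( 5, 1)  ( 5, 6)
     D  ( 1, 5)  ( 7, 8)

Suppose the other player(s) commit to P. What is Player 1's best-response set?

u_1(A vs P) = 2
u_1(B vs P) = 5
u_1(C vs P) = 5
u_1(D vs P) = 1
max payoff 5 at {B,C}

BR_1 = {B,C}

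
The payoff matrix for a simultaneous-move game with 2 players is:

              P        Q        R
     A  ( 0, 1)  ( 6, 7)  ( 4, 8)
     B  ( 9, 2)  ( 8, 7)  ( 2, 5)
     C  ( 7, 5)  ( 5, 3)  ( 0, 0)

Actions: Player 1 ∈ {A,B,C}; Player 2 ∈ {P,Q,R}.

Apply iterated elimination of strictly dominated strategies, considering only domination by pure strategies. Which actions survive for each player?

P1 drop C (B beats it: P:9>7 Q:8>5 R:2>0)
P2 drop P (Q beats it: A:7>1 B:7>2)
P1→{A,B} P2→{Q,R}

IESDS → P1:{A,B} P2:{Q,R}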